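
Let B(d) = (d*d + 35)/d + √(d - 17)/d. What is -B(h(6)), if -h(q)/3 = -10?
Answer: -187/6 - √13/30 ≈ -31.287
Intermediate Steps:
h(q) = 30 (h(q) = -3*(-10) = 30)
B(d) = √(-17 + d)/d + (35 + d²)/d (B(d) = (d² + 35)/d + √(-17 + d)/d = (35 + d²)/d + √(-17 + d)/d = √(-17 + d)/d + (35 + d²)/d)
-B(h(6)) = -(35 + 30² + √(-17 + 30))/30 = -(35 + 900 + √13)/30 = -(935 + √13)/30 = -(187/6 + √13/30) = -187/6 - √13/30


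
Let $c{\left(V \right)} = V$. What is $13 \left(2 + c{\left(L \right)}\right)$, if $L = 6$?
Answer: $104$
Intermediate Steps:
$13 \left(2 + c{\left(L \right)}\right) = 13 \left(2 + 6\right) = 13 \cdot 8 = 104$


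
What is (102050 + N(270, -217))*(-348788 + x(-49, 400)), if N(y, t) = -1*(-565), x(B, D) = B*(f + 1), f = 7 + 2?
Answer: -35841161970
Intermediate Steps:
f = 9
x(B, D) = 10*B (x(B, D) = B*(9 + 1) = B*10 = 10*B)
N(y, t) = 565
(102050 + N(270, -217))*(-348788 + x(-49, 400)) = (102050 + 565)*(-348788 + 10*(-49)) = 102615*(-348788 - 490) = 102615*(-349278) = -35841161970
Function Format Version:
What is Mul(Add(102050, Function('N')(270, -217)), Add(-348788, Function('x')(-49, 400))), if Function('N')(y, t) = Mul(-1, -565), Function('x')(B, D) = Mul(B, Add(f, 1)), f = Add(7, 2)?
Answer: -35841161970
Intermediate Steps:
f = 9
Function('x')(B, D) = Mul(10, B) (Function('x')(B, D) = Mul(B, Add(9, 1)) = Mul(B, 10) = Mul(10, B))
Function('N')(y, t) = 565
Mul(Add(102050, Function('N')(270, -217)), Add(-348788, Function('x')(-49, 400))) = Mul(Add(102050, 565), Add(-348788, Mul(10, -49))) = Mul(102615, Add(-348788, -490)) = Mul(102615, -349278) = -35841161970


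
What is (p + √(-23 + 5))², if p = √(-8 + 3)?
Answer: -23 - 6*√10 ≈ -41.974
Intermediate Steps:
p = I*√5 (p = √(-5) = I*√5 ≈ 2.2361*I)
(p + √(-23 + 5))² = (I*√5 + √(-23 + 5))² = (I*√5 + √(-18))² = (I*√5 + 3*I*√2)²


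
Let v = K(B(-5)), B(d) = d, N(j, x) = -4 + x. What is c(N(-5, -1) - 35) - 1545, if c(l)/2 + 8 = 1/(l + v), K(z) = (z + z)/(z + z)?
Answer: -60881/39 ≈ -1561.1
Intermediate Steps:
K(z) = 1 (K(z) = (2*z)/((2*z)) = (2*z)*(1/(2*z)) = 1)
v = 1
c(l) = -16 + 2/(1 + l) (c(l) = -16 + 2/(l + 1) = -16 + 2/(1 + l))
c(N(-5, -1) - 35) - 1545 = 2*(-7 - 8*((-4 - 1) - 35))/(1 + ((-4 - 1) - 35)) - 1545 = 2*(-7 - 8*(-5 - 35))/(1 + (-5 - 35)) - 1545 = 2*(-7 - 8*(-40))/(1 - 40) - 1545 = 2*(-7 + 320)/(-39) - 1545 = 2*(-1/39)*313 - 1545 = -626/39 - 1545 = -60881/39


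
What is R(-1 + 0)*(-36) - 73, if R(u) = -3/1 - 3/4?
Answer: 62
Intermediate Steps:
R(u) = -15/4 (R(u) = -3*1 - 3*¼ = -3 - ¾ = -15/4)
R(-1 + 0)*(-36) - 73 = -15/4*(-36) - 73 = 135 - 73 = 62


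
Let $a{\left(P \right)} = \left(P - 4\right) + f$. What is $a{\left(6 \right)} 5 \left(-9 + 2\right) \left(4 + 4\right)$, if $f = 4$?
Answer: $-1680$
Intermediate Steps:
$a{\left(P \right)} = P$ ($a{\left(P \right)} = \left(P - 4\right) + 4 = \left(-4 + P\right) + 4 = P$)
$a{\left(6 \right)} 5 \left(-9 + 2\right) \left(4 + 4\right) = 6 \cdot 5 \left(-9 + 2\right) \left(4 + 4\right) = 30 \left(\left(-7\right) 8\right) = 30 \left(-56\right) = -1680$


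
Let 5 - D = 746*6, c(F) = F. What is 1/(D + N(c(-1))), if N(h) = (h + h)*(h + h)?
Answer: -1/4467 ≈ -0.00022386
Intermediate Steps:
D = -4471 (D = 5 - 746*6 = 5 - 1*4476 = 5 - 4476 = -4471)
N(h) = 4*h² (N(h) = (2*h)*(2*h) = 4*h²)
1/(D + N(c(-1))) = 1/(-4471 + 4*(-1)²) = 1/(-4471 + 4*1) = 1/(-4471 + 4) = 1/(-4467) = -1/4467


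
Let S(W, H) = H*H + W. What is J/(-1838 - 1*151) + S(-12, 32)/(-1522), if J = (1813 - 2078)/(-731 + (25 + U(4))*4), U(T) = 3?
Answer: -623184311/936936351 ≈ -0.66513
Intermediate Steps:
S(W, H) = W + H**2 (S(W, H) = H**2 + W = W + H**2)
J = 265/619 (J = (1813 - 2078)/(-731 + (25 + 3)*4) = -265/(-731 + 28*4) = -265/(-731 + 112) = -265/(-619) = -265*(-1/619) = 265/619 ≈ 0.42811)
J/(-1838 - 1*151) + S(-12, 32)/(-1522) = 265/(619*(-1838 - 1*151)) + (-12 + 32**2)/(-1522) = 265/(619*(-1838 - 151)) + (-12 + 1024)*(-1/1522) = (265/619)/(-1989) + 1012*(-1/1522) = (265/619)*(-1/1989) - 506/761 = -265/1231191 - 506/761 = -623184311/936936351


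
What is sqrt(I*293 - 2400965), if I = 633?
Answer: 2*I*sqrt(553874) ≈ 1488.5*I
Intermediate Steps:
sqrt(I*293 - 2400965) = sqrt(633*293 - 2400965) = sqrt(185469 - 2400965) = sqrt(-2215496) = 2*I*sqrt(553874)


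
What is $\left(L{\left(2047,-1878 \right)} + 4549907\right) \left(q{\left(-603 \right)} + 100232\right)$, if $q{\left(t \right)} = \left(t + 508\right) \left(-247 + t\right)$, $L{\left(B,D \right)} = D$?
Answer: $823111384478$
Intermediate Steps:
$q{\left(t \right)} = \left(-247 + t\right) \left(508 + t\right)$ ($q{\left(t \right)} = \left(508 + t\right) \left(-247 + t\right) = \left(-247 + t\right) \left(508 + t\right)$)
$\left(L{\left(2047,-1878 \right)} + 4549907\right) \left(q{\left(-603 \right)} + 100232\right) = \left(-1878 + 4549907\right) \left(\left(-125476 + \left(-603\right)^{2} + 261 \left(-603\right)\right) + 100232\right) = 4548029 \left(\left(-125476 + 363609 - 157383\right) + 100232\right) = 4548029 \left(80750 + 100232\right) = 4548029 \cdot 180982 = 823111384478$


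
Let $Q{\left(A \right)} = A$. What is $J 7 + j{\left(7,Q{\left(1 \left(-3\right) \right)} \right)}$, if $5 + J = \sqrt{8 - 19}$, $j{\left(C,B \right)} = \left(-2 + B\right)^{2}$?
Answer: $-10 + 7 i \sqrt{11} \approx -10.0 + 23.216 i$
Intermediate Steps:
$J = -5 + i \sqrt{11}$ ($J = -5 + \sqrt{8 - 19} = -5 + \sqrt{-11} = -5 + i \sqrt{11} \approx -5.0 + 3.3166 i$)
$J 7 + j{\left(7,Q{\left(1 \left(-3\right) \right)} \right)} = \left(-5 + i \sqrt{11}\right) 7 + \left(-2 + 1 \left(-3\right)\right)^{2} = \left(-35 + 7 i \sqrt{11}\right) + \left(-2 - 3\right)^{2} = \left(-35 + 7 i \sqrt{11}\right) + \left(-5\right)^{2} = \left(-35 + 7 i \sqrt{11}\right) + 25 = -10 + 7 i \sqrt{11}$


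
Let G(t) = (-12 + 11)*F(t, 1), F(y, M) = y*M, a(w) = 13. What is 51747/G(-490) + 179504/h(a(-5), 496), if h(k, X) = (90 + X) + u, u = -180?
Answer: 7783303/14210 ≈ 547.73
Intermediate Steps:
h(k, X) = -90 + X (h(k, X) = (90 + X) - 180 = -90 + X)
F(y, M) = M*y
G(t) = -t (G(t) = (-12 + 11)*(1*t) = -t)
51747/G(-490) + 179504/h(a(-5), 496) = 51747/((-1*(-490))) + 179504/(-90 + 496) = 51747/490 + 179504/406 = 51747*(1/490) + 179504*(1/406) = 51747/490 + 89752/203 = 7783303/14210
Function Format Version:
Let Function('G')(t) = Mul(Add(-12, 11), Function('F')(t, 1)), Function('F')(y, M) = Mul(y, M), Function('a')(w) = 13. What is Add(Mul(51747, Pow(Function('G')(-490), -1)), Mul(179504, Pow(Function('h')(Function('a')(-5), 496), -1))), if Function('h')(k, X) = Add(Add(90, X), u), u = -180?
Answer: Rational(7783303, 14210) ≈ 547.73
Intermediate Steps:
Function('h')(k, X) = Add(-90, X) (Function('h')(k, X) = Add(Add(90, X), -180) = Add(-90, X))
Function('F')(y, M) = Mul(M, y)
Function('G')(t) = Mul(-1, t) (Function('G')(t) = Mul(Add(-12, 11), Mul(1, t)) = Mul(-1, t))
Add(Mul(51747, Pow(Function('G')(-490), -1)), Mul(179504, Pow(Function('h')(Function('a')(-5), 496), -1))) = Add(Mul(51747, Pow(Mul(-1, -490), -1)), Mul(179504, Pow(Add(-90, 496), -1))) = Add(Mul(51747, Pow(490, -1)), Mul(179504, Pow(406, -1))) = Add(Mul(51747, Rational(1, 490)), Mul(179504, Rational(1, 406))) = Add(Rational(51747, 490), Rational(89752, 203)) = Rational(7783303, 14210)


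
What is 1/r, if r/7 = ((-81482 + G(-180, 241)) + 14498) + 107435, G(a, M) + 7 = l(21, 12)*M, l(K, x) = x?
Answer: 1/303352 ≈ 3.2965e-6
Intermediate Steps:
G(a, M) = -7 + 12*M
r = 303352 (r = 7*(((-81482 + (-7 + 12*241)) + 14498) + 107435) = 7*(((-81482 + (-7 + 2892)) + 14498) + 107435) = 7*(((-81482 + 2885) + 14498) + 107435) = 7*((-78597 + 14498) + 107435) = 7*(-64099 + 107435) = 7*43336 = 303352)
1/r = 1/303352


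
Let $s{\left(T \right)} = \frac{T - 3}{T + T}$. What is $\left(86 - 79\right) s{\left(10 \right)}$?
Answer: $\frac{49}{20} \approx 2.45$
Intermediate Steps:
$s{\left(T \right)} = \frac{-3 + T}{2 T}$
$\left(86 - 79\right) s{\left(10 \right)} = \left(86 - 79\right) \frac{-3 + 10}{2 \cdot 10} = 7 \cdot \frac{1}{2} \cdot \frac{1}{10} \cdot 7 = 7 \cdot \frac{7}{20} = \frac{49}{20}$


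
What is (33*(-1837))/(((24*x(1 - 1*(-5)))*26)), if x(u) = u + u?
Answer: -20207/2496 ≈ -8.0957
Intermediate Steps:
x(u) = 2*u
(33*(-1837))/(((24*x(1 - 1*(-5)))*26)) = (33*(-1837))/(((24*(2*(1 - 1*(-5))))*26)) = -60621*1/(1248*(1 + 5)) = -60621/((24*(2*6))*26) = -60621/((24*12)*26) = -60621/(288*26) = -60621/7488 = -60621*1/7488 = -20207/2496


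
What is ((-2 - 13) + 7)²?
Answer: 64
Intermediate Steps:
((-2 - 13) + 7)² = (-15 + 7)² = (-8)² = 64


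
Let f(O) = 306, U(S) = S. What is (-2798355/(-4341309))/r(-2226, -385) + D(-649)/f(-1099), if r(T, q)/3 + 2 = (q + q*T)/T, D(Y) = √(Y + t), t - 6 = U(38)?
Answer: -14125030/25429941019 + 11*I*√5/306 ≈ -0.00055545 + 0.080382*I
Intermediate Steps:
t = 44 (t = 6 + 38 = 44)
D(Y) = √(44 + Y) (D(Y) = √(Y + 44) = √(44 + Y))
r(T, q) = -6 + 3*(q + T*q)/T (r(T, q) = -6 + 3*((q + q*T)/T) = -6 + 3*((q + T*q)/T) = -6 + 3*(q + T*q)/T)
(-2798355/(-4341309))/r(-2226, -385) + D(-649)/f(-1099) = (-2798355/(-4341309))/(-6 + 3*(-385) + 3*(-385)/(-2226)) + √(44 - 649)/306 = (-2798355*(-1/4341309))/(-6 - 1155 + 3*(-385)*(-1/2226)) + √(-605)*(1/306) = 133255/(206729*(-6 - 1155 + 55/106)) + (11*I*√5)*(1/306) = 133255/(206729*(-123011/106)) + 11*I*√5/306 = (133255/206729)*(-106/123011) + 11*I*√5/306 = -14125030/25429941019 + 11*I*√5/306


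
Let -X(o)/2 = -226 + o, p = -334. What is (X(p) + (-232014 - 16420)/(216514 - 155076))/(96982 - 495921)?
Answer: -34281063/12255007141 ≈ -0.0027973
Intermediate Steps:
X(o) = 452 - 2*o (X(o) = -2*(-226 + o) = 452 - 2*o)
(X(p) + (-232014 - 16420)/(216514 - 155076))/(96982 - 495921) = ((452 - 2*(-334)) + (-232014 - 16420)/(216514 - 155076))/(96982 - 495921) = ((452 + 668) - 248434/61438)/(-398939) = (1120 - 248434*1/61438)*(-1/398939) = (1120 - 124217/30719)*(-1/398939) = (34281063/30719)*(-1/398939) = -34281063/12255007141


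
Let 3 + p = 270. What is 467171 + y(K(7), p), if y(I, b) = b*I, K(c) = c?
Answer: 469040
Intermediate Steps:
p = 267 (p = -3 + 270 = 267)
y(I, b) = I*b
467171 + y(K(7), p) = 467171 + 7*267 = 467171 + 1869 = 469040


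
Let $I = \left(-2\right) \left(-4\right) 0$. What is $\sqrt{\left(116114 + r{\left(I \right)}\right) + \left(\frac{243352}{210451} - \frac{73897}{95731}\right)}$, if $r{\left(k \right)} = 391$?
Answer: $\frac{\sqrt{47288242746744533156688270}}{20146684681} \approx 341.33$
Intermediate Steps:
$I = 0$ ($I = 8 \cdot 0 = 0$)
$\sqrt{\left(116114 + r{\left(I \right)}\right) + \left(\frac{243352}{210451} - \frac{73897}{95731}\right)} = \sqrt{\left(116114 + 391\right) + \left(\frac{243352}{210451} - \frac{73897}{95731}\right)} = \sqrt{116505 + \left(243352 \cdot \frac{1}{210451} - \frac{73897}{95731}\right)} = \sqrt{116505 + \left(\frac{243352}{210451} - \frac{73897}{95731}\right)} = \sqrt{116505 + \frac{7744632765}{20146684681}} = \sqrt{\frac{2347197243392670}{20146684681}} = \frac{\sqrt{47288242746744533156688270}}{20146684681}$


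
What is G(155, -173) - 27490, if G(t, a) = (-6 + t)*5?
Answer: -26745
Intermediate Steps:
G(t, a) = -30 + 5*t
G(155, -173) - 27490 = (-30 + 5*155) - 27490 = (-30 + 775) - 27490 = 745 - 27490 = -26745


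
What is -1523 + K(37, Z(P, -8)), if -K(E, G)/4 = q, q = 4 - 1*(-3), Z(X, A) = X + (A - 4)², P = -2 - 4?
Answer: -1551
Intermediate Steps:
P = -6
Z(X, A) = X + (-4 + A)²
q = 7 (q = 4 + 3 = 7)
K(E, G) = -28 (K(E, G) = -4*7 = -28)
-1523 + K(37, Z(P, -8)) = -1523 - 28 = -1551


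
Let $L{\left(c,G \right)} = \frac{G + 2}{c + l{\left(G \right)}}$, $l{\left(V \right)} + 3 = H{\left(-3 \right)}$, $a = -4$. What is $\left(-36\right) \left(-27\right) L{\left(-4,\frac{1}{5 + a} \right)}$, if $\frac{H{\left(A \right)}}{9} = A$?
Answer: $- \frac{1458}{17} \approx -85.765$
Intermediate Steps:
$H{\left(A \right)} = 9 A$
$l{\left(V \right)} = -30$ ($l{\left(V \right)} = -3 + 9 \left(-3\right) = -3 - 27 = -30$)
$L{\left(c,G \right)} = \frac{2 + G}{-30 + c}$ ($L{\left(c,G \right)} = \frac{G + 2}{c - 30} = \frac{2 + G}{-30 + c}$)
$\left(-36\right) \left(-27\right) L{\left(-4,\frac{1}{5 + a} \right)} = \left(-36\right) \left(-27\right) \frac{2 + \frac{1}{5 - 4}}{-30 - 4} = 972 \frac{2 + 1^{-1}}{-34} = 972 \left(- \frac{2 + 1}{34}\right) = 972 \left(\left(- \frac{1}{34}\right) 3\right) = 972 \left(- \frac{3}{34}\right) = - \frac{1458}{17}$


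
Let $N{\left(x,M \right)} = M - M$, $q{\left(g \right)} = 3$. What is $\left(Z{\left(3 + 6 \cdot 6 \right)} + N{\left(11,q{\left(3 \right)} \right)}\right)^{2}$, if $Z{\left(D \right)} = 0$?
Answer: $0$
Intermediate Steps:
$N{\left(x,M \right)} = 0$
$\left(Z{\left(3 + 6 \cdot 6 \right)} + N{\left(11,q{\left(3 \right)} \right)}\right)^{2} = \left(0 + 0\right)^{2} = 0^{2} = 0$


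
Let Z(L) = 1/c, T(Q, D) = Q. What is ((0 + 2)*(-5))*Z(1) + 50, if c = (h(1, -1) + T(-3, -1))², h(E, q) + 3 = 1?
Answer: 248/5 ≈ 49.600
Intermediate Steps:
h(E, q) = -2 (h(E, q) = -3 + 1 = -2)
c = 25 (c = (-2 - 3)² = (-5)² = 25)
Z(L) = 1/25
((0 + 2)*(-5))*Z(1) + 50 = ((0 + 2)*(-5))*(1/25) + 50 = (2*(-5))*(1/25) + 50 = -10*1/25 + 50 = -⅖ + 50 = 248/5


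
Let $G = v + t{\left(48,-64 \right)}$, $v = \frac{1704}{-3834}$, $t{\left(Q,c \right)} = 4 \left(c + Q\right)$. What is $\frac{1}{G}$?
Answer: $- \frac{9}{580} \approx -0.015517$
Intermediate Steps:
$t{\left(Q,c \right)} = 4 Q + 4 c$ ($t{\left(Q,c \right)} = 4 \left(Q + c\right) = 4 Q + 4 c$)
$v = - \frac{4}{9}$ ($v = 1704 \left(- \frac{1}{3834}\right) = - \frac{4}{9} \approx -0.44444$)
$G = - \frac{580}{9}$ ($G = - \frac{4}{9} + \left(4 \cdot 48 + 4 \left(-64\right)\right) = - \frac{4}{9} + \left(192 - 256\right) = - \frac{4}{9} - 64 = - \frac{580}{9} \approx -64.444$)
$\frac{1}{G} = \frac{1}{- \frac{580}{9}} = - \frac{9}{580}$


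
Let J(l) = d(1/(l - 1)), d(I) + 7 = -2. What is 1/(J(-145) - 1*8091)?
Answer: -1/8100 ≈ -0.00012346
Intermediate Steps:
d(I) = -9 (d(I) = -7 - 2 = -9)
J(l) = -9
1/(J(-145) - 1*8091) = 1/(-9 - 1*8091) = 1/(-9 - 8091) = 1/(-8100) = -1/8100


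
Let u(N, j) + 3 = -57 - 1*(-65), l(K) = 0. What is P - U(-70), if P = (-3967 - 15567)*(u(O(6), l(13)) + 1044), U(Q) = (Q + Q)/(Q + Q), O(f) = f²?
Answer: -20491167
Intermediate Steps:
U(Q) = 1 (U(Q) = (2*Q)/((2*Q)) = (2*Q)*(1/(2*Q)) = 1)
u(N, j) = 5 (u(N, j) = -3 + (-57 - 1*(-65)) = -3 + (-57 + 65) = -3 + 8 = 5)
P = -20491166 (P = (-3967 - 15567)*(5 + 1044) = -19534*1049 = -20491166)
P - U(-70) = -20491166 - 1*1 = -20491166 - 1 = -20491167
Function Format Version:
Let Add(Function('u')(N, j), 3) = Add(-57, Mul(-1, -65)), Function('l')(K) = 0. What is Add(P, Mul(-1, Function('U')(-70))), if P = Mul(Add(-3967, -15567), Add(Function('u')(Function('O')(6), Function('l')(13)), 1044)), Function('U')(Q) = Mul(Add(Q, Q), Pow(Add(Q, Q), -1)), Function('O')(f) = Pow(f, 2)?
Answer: -20491167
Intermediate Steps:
Function('U')(Q) = 1 (Function('U')(Q) = Mul(Mul(2, Q), Pow(Mul(2, Q), -1)) = Mul(Mul(2, Q), Mul(Rational(1, 2), Pow(Q, -1))) = 1)
Function('u')(N, j) = 5 (Function('u')(N, j) = Add(-3, Add(-57, Mul(-1, -65))) = Add(-3, Add(-57, 65)) = Add(-3, 8) = 5)
P = -20491166 (P = Mul(Add(-3967, -15567), Add(5, 1044)) = Mul(-19534, 1049) = -20491166)
Add(P, Mul(-1, Function('U')(-70))) = Add(-20491166, Mul(-1, 1)) = Add(-20491166, -1) = -20491167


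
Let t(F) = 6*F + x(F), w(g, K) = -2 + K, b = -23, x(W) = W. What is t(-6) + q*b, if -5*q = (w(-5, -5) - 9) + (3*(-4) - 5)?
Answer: -969/5 ≈ -193.80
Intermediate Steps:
t(F) = 7*F (t(F) = 6*F + F = 7*F)
q = 33/5 (q = -(((-2 - 5) - 9) + (3*(-4) - 5))/5 = -((-7 - 9) + (-12 - 5))/5 = -(-16 - 17)/5 = -1/5*(-33) = 33/5 ≈ 6.6000)
t(-6) + q*b = 7*(-6) + (33/5)*(-23) = -42 - 759/5 = -969/5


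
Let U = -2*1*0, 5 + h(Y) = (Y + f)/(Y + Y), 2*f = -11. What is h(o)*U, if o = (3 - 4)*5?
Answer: 0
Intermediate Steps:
f = -11/2 (f = (½)*(-11) = -11/2 ≈ -5.5000)
o = -5 (o = -1*5 = -5)
h(Y) = -5 + (-11/2 + Y)/(2*Y) (h(Y) = -5 + (Y - 11/2)/(Y + Y) = -5 + (-11/2 + Y)/((2*Y)) = -5 + (-11/2 + Y)*(1/(2*Y)) = -5 + (-11/2 + Y)/(2*Y))
U = 0 (U = -2*0 = 0)
h(o)*U = ((¼)*(-11 - 18*(-5))/(-5))*0 = ((¼)*(-⅕)*(-11 + 90))*0 = ((¼)*(-⅕)*79)*0 = -79/20*0 = 0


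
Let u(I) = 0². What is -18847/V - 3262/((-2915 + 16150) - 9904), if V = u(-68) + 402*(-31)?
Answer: 22128313/41510922 ≈ 0.53307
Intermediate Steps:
u(I) = 0
V = -12462 (V = 0 + 402*(-31) = 0 - 12462 = -12462)
-18847/V - 3262/((-2915 + 16150) - 9904) = -18847/(-12462) - 3262/((-2915 + 16150) - 9904) = -18847*(-1/12462) - 3262/(13235 - 9904) = 18847/12462 - 3262/3331 = 22128313/41510922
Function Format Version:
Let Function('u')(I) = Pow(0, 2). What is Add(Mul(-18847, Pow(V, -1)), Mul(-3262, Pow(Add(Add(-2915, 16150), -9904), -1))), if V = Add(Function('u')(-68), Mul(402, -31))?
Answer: Rational(22128313, 41510922) ≈ 0.53307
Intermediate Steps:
Function('u')(I) = 0
V = -12462 (V = Add(0, Mul(402, -31)) = Add(0, -12462) = -12462)
Add(Mul(-18847, Pow(V, -1)), Mul(-3262, Pow(Add(Add(-2915, 16150), -9904), -1))) = Add(Mul(-18847, Pow(-12462, -1)), Mul(-3262, Pow(Add(Add(-2915, 16150), -9904), -1))) = Add(Mul(-18847, Rational(-1, 12462)), Mul(-3262, Pow(Add(13235, -9904), -1))) = Add(Rational(18847, 12462), Mul(-3262, Pow(3331, -1))) = Add(Rational(18847, 12462), Mul(-3262, Rational(1, 3331))) = Add(Rational(18847, 12462), Rational(-3262, 3331)) = Rational(22128313, 41510922)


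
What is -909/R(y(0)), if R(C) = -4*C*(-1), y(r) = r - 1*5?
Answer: 909/20 ≈ 45.450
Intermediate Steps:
y(r) = -5 + r (y(r) = r - 5 = -5 + r)
R(C) = 4*C
-909/R(y(0)) = -909*1/(4*(-5 + 0)) = -909/(4*(-5)) = -909/(-20) = -909*(-1/20) = 909/20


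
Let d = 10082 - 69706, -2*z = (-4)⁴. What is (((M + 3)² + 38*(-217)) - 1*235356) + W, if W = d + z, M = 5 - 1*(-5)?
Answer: -303185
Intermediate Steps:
M = 10 (M = 5 + 5 = 10)
z = -128 (z = -½*(-4)⁴ = -½*256 = -128)
d = -59624
W = -59752 (W = -59624 - 128 = -59752)
(((M + 3)² + 38*(-217)) - 1*235356) + W = (((10 + 3)² + 38*(-217)) - 1*235356) - 59752 = ((13² - 8246) - 235356) - 59752 = ((169 - 8246) - 235356) - 59752 = (-8077 - 235356) - 59752 = -243433 - 59752 = -303185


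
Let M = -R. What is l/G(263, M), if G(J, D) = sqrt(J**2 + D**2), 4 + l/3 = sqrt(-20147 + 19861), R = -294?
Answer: 3*sqrt(155605)*(-4 + I*sqrt(286))/155605 ≈ -0.030421 + 0.12862*I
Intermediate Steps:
l = -12 + 3*I*sqrt(286) (l = -12 + 3*sqrt(-20147 + 19861) = -12 + 3*sqrt(-286) = -12 + 3*(I*sqrt(286)) = -12 + 3*I*sqrt(286) ≈ -12.0 + 50.735*I)
M = 294 (M = -1*(-294) = 294)
G(J, D) = sqrt(D**2 + J**2)
l/G(263, M) = (-12 + 3*I*sqrt(286))/(sqrt(294**2 + 263**2)) = (-12 + 3*I*sqrt(286))/(sqrt(86436 + 69169)) = (-12 + 3*I*sqrt(286))/(sqrt(155605)) = (-12 + 3*I*sqrt(286))*(sqrt(155605)/155605) = sqrt(155605)*(-12 + 3*I*sqrt(286))/155605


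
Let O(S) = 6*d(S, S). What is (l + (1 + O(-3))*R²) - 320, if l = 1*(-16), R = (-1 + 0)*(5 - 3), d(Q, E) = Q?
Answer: -404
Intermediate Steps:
R = -2 (R = -1*2 = -2)
O(S) = 6*S
l = -16
(l + (1 + O(-3))*R²) - 320 = (-16 + (1 + 6*(-3))*(-2)²) - 320 = (-16 + (1 - 18)*4) - 320 = (-16 - 17*4) - 320 = (-16 - 68) - 320 = -84 - 320 = -404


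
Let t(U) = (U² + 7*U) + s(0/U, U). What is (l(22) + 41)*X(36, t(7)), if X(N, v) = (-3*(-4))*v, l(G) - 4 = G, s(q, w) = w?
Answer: 84420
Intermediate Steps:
l(G) = 4 + G
t(U) = U² + 8*U (t(U) = (U² + 7*U) + U = U² + 8*U)
X(N, v) = 12*v
(l(22) + 41)*X(36, t(7)) = ((4 + 22) + 41)*(12*(7*(8 + 7))) = (26 + 41)*(12*(7*15)) = 67*(12*105) = 67*1260 = 84420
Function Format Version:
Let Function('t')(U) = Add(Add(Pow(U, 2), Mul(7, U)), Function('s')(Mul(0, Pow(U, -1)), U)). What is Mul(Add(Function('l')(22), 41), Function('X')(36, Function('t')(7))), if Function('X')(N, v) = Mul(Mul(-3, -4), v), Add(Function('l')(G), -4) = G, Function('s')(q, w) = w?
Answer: 84420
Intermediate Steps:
Function('l')(G) = Add(4, G)
Function('t')(U) = Add(Pow(U, 2), Mul(8, U)) (Function('t')(U) = Add(Add(Pow(U, 2), Mul(7, U)), U) = Add(Pow(U, 2), Mul(8, U)))
Function('X')(N, v) = Mul(12, v)
Mul(Add(Function('l')(22), 41), Function('X')(36, Function('t')(7))) = Mul(Add(Add(4, 22), 41), Mul(12, Mul(7, Add(8, 7)))) = Mul(Add(26, 41), Mul(12, Mul(7, 15))) = Mul(67, Mul(12, 105)) = Mul(67, 1260) = 84420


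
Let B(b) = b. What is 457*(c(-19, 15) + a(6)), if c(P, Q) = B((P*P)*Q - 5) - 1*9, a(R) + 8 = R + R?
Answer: 2470085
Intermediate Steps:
a(R) = -8 + 2*R (a(R) = -8 + (R + R) = -8 + 2*R)
c(P, Q) = -14 + Q*P**2 (c(P, Q) = ((P*P)*Q - 5) - 1*9 = (P**2*Q - 5) - 9 = (Q*P**2 - 5) - 9 = (-5 + Q*P**2) - 9 = -14 + Q*P**2)
457*(c(-19, 15) + a(6)) = 457*((-14 + 15*(-19)**2) + (-8 + 2*6)) = 457*((-14 + 15*361) + (-8 + 12)) = 457*((-14 + 5415) + 4) = 457*(5401 + 4) = 457*5405 = 2470085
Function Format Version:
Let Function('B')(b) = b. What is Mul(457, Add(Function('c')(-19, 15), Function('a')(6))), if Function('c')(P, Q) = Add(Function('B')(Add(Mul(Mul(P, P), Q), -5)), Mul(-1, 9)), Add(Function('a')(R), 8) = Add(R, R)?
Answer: 2470085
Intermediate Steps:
Function('a')(R) = Add(-8, Mul(2, R)) (Function('a')(R) = Add(-8, Add(R, R)) = Add(-8, Mul(2, R)))
Function('c')(P, Q) = Add(-14, Mul(Q, Pow(P, 2))) (Function('c')(P, Q) = Add(Add(Mul(Mul(P, P), Q), -5), Mul(-1, 9)) = Add(Add(Mul(Pow(P, 2), Q), -5), -9) = Add(Add(Mul(Q, Pow(P, 2)), -5), -9) = Add(Add(-5, Mul(Q, Pow(P, 2))), -9) = Add(-14, Mul(Q, Pow(P, 2))))
Mul(457, Add(Function('c')(-19, 15), Function('a')(6))) = Mul(457, Add(Add(-14, Mul(15, Pow(-19, 2))), Add(-8, Mul(2, 6)))) = Mul(457, Add(Add(-14, Mul(15, 361)), Add(-8, 12))) = Mul(457, Add(Add(-14, 5415), 4)) = Mul(457, Add(5401, 4)) = Mul(457, 5405) = 2470085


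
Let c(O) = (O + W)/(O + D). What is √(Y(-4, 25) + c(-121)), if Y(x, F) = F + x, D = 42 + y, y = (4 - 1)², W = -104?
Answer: √4746/14 ≈ 4.9208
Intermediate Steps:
y = 9 (y = 3² = 9)
D = 51 (D = 42 + 9 = 51)
c(O) = (-104 + O)/(51 + O) (c(O) = (O - 104)/(O + 51) = (-104 + O)/(51 + O))
√(Y(-4, 25) + c(-121)) = √((25 - 4) + (-104 - 121)/(51 - 121)) = √(21 - 225/(-70)) = √(21 - 1/70*(-225)) = √(21 + 45/14) = √(339/14) = √4746/14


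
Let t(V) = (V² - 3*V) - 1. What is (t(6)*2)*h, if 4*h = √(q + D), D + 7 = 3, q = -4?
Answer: 17*I*√2 ≈ 24.042*I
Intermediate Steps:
D = -4 (D = -7 + 3 = -4)
t(V) = -1 + V² - 3*V
h = I*√2/2 (h = √(-4 - 4)/4 = √(-8)/4 = (2*I*√2)/4 = I*√2/2 ≈ 0.70711*I)
(t(6)*2)*h = ((-1 + 6² - 3*6)*2)*(I*√2/2) = ((-1 + 36 - 18)*2)*(I*√2/2) = (17*2)*(I*√2/2) = 34*(I*√2/2) = 17*I*√2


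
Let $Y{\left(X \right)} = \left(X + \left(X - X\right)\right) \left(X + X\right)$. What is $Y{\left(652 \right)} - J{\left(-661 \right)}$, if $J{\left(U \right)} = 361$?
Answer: $849847$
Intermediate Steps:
$Y{\left(X \right)} = 2 X^{2}$ ($Y{\left(X \right)} = \left(X + 0\right) 2 X = X 2 X = 2 X^{2}$)
$Y{\left(652 \right)} - J{\left(-661 \right)} = 2 \cdot 652^{2} - 361 = 2 \cdot 425104 - 361 = 850208 - 361 = 849847$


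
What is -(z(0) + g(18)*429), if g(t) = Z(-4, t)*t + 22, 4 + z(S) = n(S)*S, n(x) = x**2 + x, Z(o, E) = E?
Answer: -148430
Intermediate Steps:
n(x) = x + x**2
z(S) = -4 + S**2*(1 + S) (z(S) = -4 + (S*(1 + S))*S = -4 + S**2*(1 + S))
g(t) = 22 + t**2 (g(t) = t*t + 22 = t**2 + 22 = 22 + t**2)
-(z(0) + g(18)*429) = -((-4 + 0**2*(1 + 0)) + (22 + 18**2)*429) = -((-4 + 0*1) + (22 + 324)*429) = -((-4 + 0) + 346*429) = -(-4 + 148434) = -1*148430 = -148430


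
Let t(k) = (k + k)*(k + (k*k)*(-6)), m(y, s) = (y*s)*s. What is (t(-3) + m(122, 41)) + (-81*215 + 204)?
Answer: 188213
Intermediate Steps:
m(y, s) = y*s² (m(y, s) = (s*y)*s = y*s²)
t(k) = 2*k*(k - 6*k²) (t(k) = (2*k)*(k + k²*(-6)) = (2*k)*(k - 6*k²) = 2*k*(k - 6*k²))
(t(-3) + m(122, 41)) + (-81*215 + 204) = ((-3)²*(2 - 12*(-3)) + 122*41²) + (-81*215 + 204) = (9*(2 + 36) + 122*1681) + (-17415 + 204) = (9*38 + 205082) - 17211 = (342 + 205082) - 17211 = 205424 - 17211 = 188213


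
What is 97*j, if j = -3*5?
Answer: -1455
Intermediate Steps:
j = -15
97*j = 97*(-15) = -1455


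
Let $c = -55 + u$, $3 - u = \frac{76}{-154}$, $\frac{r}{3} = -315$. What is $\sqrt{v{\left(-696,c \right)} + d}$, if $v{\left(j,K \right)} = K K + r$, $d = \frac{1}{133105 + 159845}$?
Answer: $\frac{\sqrt{78823750566642}}{214830} \approx 41.327$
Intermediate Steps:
$r = -945$ ($r = 3 \left(-315\right) = -945$)
$u = \frac{269}{77}$ ($u = 3 - \frac{76}{-154} = 3 - 76 \left(- \frac{1}{154}\right) = 3 - - \frac{38}{77} = 3 + \frac{38}{77} = \frac{269}{77} \approx 3.4935$)
$d = \frac{1}{292950} \approx 3.4136 \cdot 10^{-6}$
$c = - \frac{3966}{77}$ ($c = -55 + \frac{269}{77} = - \frac{3966}{77} \approx -51.506$)
$v{\left(j,K \right)} = -945 + K^{2}$ ($v{\left(j,K \right)} = K K - 945 = K^{2} - 945 = -945 + K^{2}$)
$\sqrt{v{\left(-696,c \right)} + d} = \sqrt{\left(-945 + \left(- \frac{3966}{77}\right)^{2}\right) + \frac{1}{292950}} = \sqrt{\left(-945 + \frac{15729156}{5929}\right) + \frac{1}{292950}} = \sqrt{\frac{10126251}{5929} + \frac{1}{292950}} = \sqrt{\frac{423783605197}{248128650}} = \frac{\sqrt{78823750566642}}{214830}$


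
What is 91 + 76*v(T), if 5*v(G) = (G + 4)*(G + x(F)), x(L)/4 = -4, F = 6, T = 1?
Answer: -1049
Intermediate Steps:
x(L) = -16 (x(L) = 4*(-4) = -16)
v(G) = (-16 + G)*(4 + G)/5 (v(G) = ((G + 4)*(G - 16))/5 = ((4 + G)*(-16 + G))/5 = ((-16 + G)*(4 + G))/5 = (-16 + G)*(4 + G)/5)
91 + 76*v(T) = 91 + 76*(-64/5 - 12/5*1 + (⅕)*1²) = 91 + 76*(-64/5 - 12/5 + (⅕)*1) = 91 + 76*(-64/5 - 12/5 + ⅕) = 91 + 76*(-15) = 91 - 1140 = -1049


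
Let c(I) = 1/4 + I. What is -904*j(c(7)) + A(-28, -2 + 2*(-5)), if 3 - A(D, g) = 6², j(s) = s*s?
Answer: -95099/2 ≈ -47550.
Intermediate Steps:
c(I) = ¼ + I
j(s) = s²
A(D, g) = -33 (A(D, g) = 3 - 1*6² = 3 - 1*36 = 3 - 36 = -33)
-904*j(c(7)) + A(-28, -2 + 2*(-5)) = -904*(¼ + 7)² - 33 = -904*(29/4)² - 33 = -904*841/16 - 33 = -95033/2 - 33 = -95099/2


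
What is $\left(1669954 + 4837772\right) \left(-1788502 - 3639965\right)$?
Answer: $-35326975836042$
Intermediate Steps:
$\left(1669954 + 4837772\right) \left(-1788502 - 3639965\right) = 6507726 \left(-5428467\right) = -35326975836042$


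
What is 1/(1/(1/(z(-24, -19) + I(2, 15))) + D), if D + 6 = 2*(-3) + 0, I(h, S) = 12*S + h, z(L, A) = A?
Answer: 1/151 ≈ 0.0066225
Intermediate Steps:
I(h, S) = h + 12*S
D = -12 (D = -6 + (2*(-3) + 0) = -6 + (-6 + 0) = -6 - 6 = -12)
1/(1/(1/(z(-24, -19) + I(2, 15))) + D) = 1/(1/(1/(-19 + (2 + 12*15))) - 12) = 1/(1/(1/(-19 + (2 + 180))) - 12) = 1/(1/(1/(-19 + 182)) - 12) = 1/(1/(1/163) - 12) = 1/(163 - 12) = 1/151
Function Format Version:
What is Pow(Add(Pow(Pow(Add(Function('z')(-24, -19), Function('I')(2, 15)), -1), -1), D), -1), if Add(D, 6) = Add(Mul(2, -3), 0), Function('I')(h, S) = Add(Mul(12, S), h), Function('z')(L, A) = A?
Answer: Rational(1, 151) ≈ 0.0066225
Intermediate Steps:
Function('I')(h, S) = Add(h, Mul(12, S))
D = -12 (D = Add(-6, Add(Mul(2, -3), 0)) = Add(-6, Add(-6, 0)) = Add(-6, -6) = -12)
Pow(Add(Pow(Pow(Add(Function('z')(-24, -19), Function('I')(2, 15)), -1), -1), D), -1) = Pow(Add(Pow(Pow(Add(-19, Add(2, Mul(12, 15))), -1), -1), -12), -1) = Pow(Add(Pow(Pow(Add(-19, Add(2, 180)), -1), -1), -12), -1) = Pow(Add(Pow(Pow(Add(-19, 182), -1), -1), -12), -1) = Pow(Add(Pow(Pow(163, -1), -1), -12), -1) = Pow(Add(Pow(Rational(1, 163), -1), -12), -1) = Pow(Add(163, -12), -1) = Pow(151, -1) = Rational(1, 151)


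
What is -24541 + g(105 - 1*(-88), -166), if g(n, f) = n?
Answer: -24348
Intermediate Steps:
-24541 + g(105 - 1*(-88), -166) = -24541 + (105 - 1*(-88)) = -24541 + (105 + 88) = -24541 + 193 = -24348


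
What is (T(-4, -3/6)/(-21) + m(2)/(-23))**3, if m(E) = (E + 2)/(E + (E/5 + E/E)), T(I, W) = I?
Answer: 1497193984/553589897931 ≈ 0.0027045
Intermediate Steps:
m(E) = (2 + E)/(1 + 6*E/5) (m(E) = (2 + E)/(E + (E*(1/5) + 1)) = (2 + E)/(E + (E/5 + 1)) = (2 + E)/(E + (1 + E/5)) = (2 + E)/(1 + 6*E/5))
(T(-4, -3/6)/(-21) + m(2)/(-23))**3 = (-4/(-21) + (5*(2 + 2)/(5 + 6*2))/(-23))**3 = (-4*(-1/21) + (5*4/(5 + 12))*(-1/23))**3 = (4/21 + (5*4/17)*(-1/23))**3 = (4/21 + (5*(1/17)*4)*(-1/23))**3 = (4/21 + (20/17)*(-1/23))**3 = (4/21 - 20/391)**3 = (1144/8211)**3 = 1497193984/553589897931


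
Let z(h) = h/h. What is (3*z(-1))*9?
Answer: 27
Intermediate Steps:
z(h) = 1
(3*z(-1))*9 = (3*1)*9 = 3*9 = 27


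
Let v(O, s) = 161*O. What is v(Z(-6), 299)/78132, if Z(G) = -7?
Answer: -1127/78132 ≈ -0.014424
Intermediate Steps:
v(Z(-6), 299)/78132 = (161*(-7))/78132 = -1127*1/78132 = -1127/78132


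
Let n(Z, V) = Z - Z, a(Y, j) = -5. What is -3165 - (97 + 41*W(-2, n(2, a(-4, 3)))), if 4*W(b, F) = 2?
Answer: -6565/2 ≈ -3282.5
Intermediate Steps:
n(Z, V) = 0
W(b, F) = ½ (W(b, F) = (¼)*2 = ½)
-3165 - (97 + 41*W(-2, n(2, a(-4, 3)))) = -3165 - (97 + 41*(½)) = -3165 - (97 + 41/2) = -3165 - 1*235/2 = -3165 - 235/2 = -6565/2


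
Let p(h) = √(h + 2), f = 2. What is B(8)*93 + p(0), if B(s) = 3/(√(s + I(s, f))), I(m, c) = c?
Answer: √2 + 279*√10/10 ≈ 89.642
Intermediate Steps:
p(h) = √(2 + h)
B(s) = 3/√(2 + s) (B(s) = 3/(√(s + 2)) = 3/(√(2 + s)) = 3/√(2 + s))
B(8)*93 + p(0) = (3/√(2 + 8))*93 + √(2 + 0) = (3/√10)*93 + √2 = (3*(√10/10))*93 + √2 = (3*√10/10)*93 + √2 = 279*√10/10 + √2 = √2 + 279*√10/10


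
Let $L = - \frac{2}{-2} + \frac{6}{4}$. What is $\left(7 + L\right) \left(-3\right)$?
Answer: $- \frac{57}{2} \approx -28.5$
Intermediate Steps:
$L = \frac{5}{2}$ ($L = \left(-2\right) \left(- \frac{1}{2}\right) + 6 \cdot \frac{1}{4} = 1 + \frac{3}{2} = \frac{5}{2} \approx 2.5$)
$\left(7 + L\right) \left(-3\right) = \left(7 + \frac{5}{2}\right) \left(-3\right) = \frac{19}{2} \left(-3\right) = - \frac{57}{2}$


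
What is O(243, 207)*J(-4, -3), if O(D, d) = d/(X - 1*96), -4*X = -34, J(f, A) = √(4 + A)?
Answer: -414/175 ≈ -2.3657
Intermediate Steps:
X = 17/2 (X = -¼*(-34) = 17/2 ≈ 8.5000)
O(D, d) = -2*d/175 (O(D, d) = d/(17/2 - 1*96) = d/(17/2 - 96) = d/(-175/2) = d*(-2/175) = -2*d/175)
O(243, 207)*J(-4, -3) = (-2/175*207)*√(4 - 3) = -414*√1/175 = -414/175*1 = -414/175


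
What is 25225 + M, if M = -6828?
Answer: 18397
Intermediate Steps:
25225 + M = 25225 - 6828 = 18397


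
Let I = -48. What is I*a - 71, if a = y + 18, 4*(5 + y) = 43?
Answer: -1211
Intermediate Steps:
y = 23/4 (y = -5 + (¼)*43 = -5 + 43/4 = 23/4 ≈ 5.7500)
a = 95/4 (a = 23/4 + 18 = 95/4 ≈ 23.750)
I*a - 71 = -48*95/4 - 71 = -1140 - 71 = -1211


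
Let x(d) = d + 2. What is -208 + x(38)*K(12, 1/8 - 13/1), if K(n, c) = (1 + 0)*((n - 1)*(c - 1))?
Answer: -6313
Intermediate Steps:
x(d) = 2 + d
K(n, c) = (-1 + c)*(-1 + n) (K(n, c) = 1*((-1 + n)*(-1 + c)) = 1*((-1 + c)*(-1 + n)) = (-1 + c)*(-1 + n))
-208 + x(38)*K(12, 1/8 - 13/1) = -208 + (2 + 38)*(1 - (1/8 - 13/1) - 1*12 + (1/8 - 13/1)*12) = -208 + 40*(1 - (1*(⅛) - 13*1) - 12 + (1*(⅛) - 13*1)*12) = -208 + 40*(1 - (⅛ - 13) - 12 + (⅛ - 13)*12) = -208 + 40*(1 - 1*(-103/8) - 12 - 103/8*12) = -208 + 40*(1 + 103/8 - 12 - 309/2) = -208 + 40*(-1221/8) = -208 - 6105 = -6313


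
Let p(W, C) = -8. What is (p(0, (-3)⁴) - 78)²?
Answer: 7396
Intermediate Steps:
(p(0, (-3)⁴) - 78)² = (-8 - 78)² = (-86)² = 7396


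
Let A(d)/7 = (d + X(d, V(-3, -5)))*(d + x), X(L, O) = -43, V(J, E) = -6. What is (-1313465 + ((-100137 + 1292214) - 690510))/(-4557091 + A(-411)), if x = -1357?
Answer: -811898/1061613 ≈ -0.76478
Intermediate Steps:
A(d) = 7*(-1357 + d)*(-43 + d) (A(d) = 7*((d - 43)*(d - 1357)) = 7*((-43 + d)*(-1357 + d)) = 7*((-1357 + d)*(-43 + d)) = 7*(-1357 + d)*(-43 + d))
(-1313465 + ((-100137 + 1292214) - 690510))/(-4557091 + A(-411)) = (-1313465 + ((-100137 + 1292214) - 690510))/(-4557091 + (408457 - 9800*(-411) + 7*(-411)²)) = (-1313465 + (1192077 - 690510))/(-4557091 + (408457 + 4027800 + 7*168921)) = (-1313465 + 501567)/(-4557091 + (408457 + 4027800 + 1182447)) = -811898/(-4557091 + 5618704) = -811898/1061613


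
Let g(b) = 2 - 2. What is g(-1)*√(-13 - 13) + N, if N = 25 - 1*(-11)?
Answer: 36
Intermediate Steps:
g(b) = 0
N = 36 (N = 25 + 11 = 36)
g(-1)*√(-13 - 13) + N = 0*√(-13 - 13) + 36 = 0*√(-26) + 36 = 0*(I*√26) + 36 = 0 + 36 = 36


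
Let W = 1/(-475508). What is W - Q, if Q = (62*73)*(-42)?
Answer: 90390266735/475508 ≈ 1.9009e+5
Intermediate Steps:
Q = -190092 (Q = 4526*(-42) = -190092)
W = -1/475508 ≈ -2.1030e-6
W - Q = -1/475508 - 1*(-190092) = -1/475508 + 190092 = 90390266735/475508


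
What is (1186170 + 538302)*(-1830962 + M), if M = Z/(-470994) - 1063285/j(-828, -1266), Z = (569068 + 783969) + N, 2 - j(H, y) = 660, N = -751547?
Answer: -81472743934517648724/25826171 ≈ -3.1547e+12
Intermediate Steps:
j(H, y) = -658 (j(H, y) = 2 - 1*660 = 2 - 660 = -658)
Z = 601490 (Z = (569068 + 783969) - 751547 = 1353037 - 751547 = 601490)
M = 250202537435/154957026 (M = 601490/(-470994) - 1063285/(-658) = 601490*(-1/470994) - 1063285*(-1/658) = -300745/235497 + 1063285/658 = 250202537435/154957026 ≈ 1614.7)
(1186170 + 538302)*(-1830962 + M) = (1186170 + 538302)*(-1830962 + 250202537435/154957026) = 1724472*(-283470223701577/154957026) = -81472743934517648724/25826171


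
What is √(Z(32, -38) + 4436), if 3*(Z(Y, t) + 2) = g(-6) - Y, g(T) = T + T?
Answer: √39774/3 ≈ 66.478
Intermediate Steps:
g(T) = 2*T
Z(Y, t) = -6 - Y/3 (Z(Y, t) = -2 + (2*(-6) - Y)/3 = -2 + (-12 - Y)/3 = -2 + (-4 - Y/3) = -6 - Y/3)
√(Z(32, -38) + 4436) = √((-6 - ⅓*32) + 4436) = √((-6 - 32/3) + 4436) = √(-50/3 + 4436) = √(13258/3) = √39774/3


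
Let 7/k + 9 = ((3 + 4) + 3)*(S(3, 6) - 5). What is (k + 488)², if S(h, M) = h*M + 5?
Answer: 6964737025/29241 ≈ 2.3818e+5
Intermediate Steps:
S(h, M) = 5 + M*h (S(h, M) = M*h + 5 = 5 + M*h)
k = 7/171 (k = 7/(-9 + ((3 + 4) + 3)*((5 + 6*3) - 5)) = 7/(-9 + (7 + 3)*((5 + 18) - 5)) = 7/(-9 + 10*(23 - 5)) = 7/(-9 + 10*18) = 7/(-9 + 180) = 7/171 ≈ 0.040936)
(k + 488)² = (7/171 + 488)² = (83455/171)² = 6964737025/29241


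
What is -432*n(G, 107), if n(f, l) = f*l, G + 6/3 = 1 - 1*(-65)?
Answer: -2958336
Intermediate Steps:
G = 64 (G = -2 + (1 - 1*(-65)) = -2 + (1 + 65) = -2 + 66 = 64)
-432*n(G, 107) = -27648*107 = -432*6848 = -2958336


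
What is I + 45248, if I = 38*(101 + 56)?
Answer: 51214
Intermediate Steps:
I = 5966 (I = 38*157 = 5966)
I + 45248 = 5966 + 45248 = 51214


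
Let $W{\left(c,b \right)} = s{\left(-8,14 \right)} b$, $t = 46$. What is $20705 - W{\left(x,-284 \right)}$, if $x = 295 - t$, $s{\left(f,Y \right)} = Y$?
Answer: $24681$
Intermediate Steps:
$x = 249$ ($x = 295 - 46 = 249$)
$W{\left(c,b \right)} = 14 b$
$20705 - W{\left(x,-284 \right)} = 20705 - 14 \left(-284\right) = 20705 - -3976 = 20705 + 3976 = 24681$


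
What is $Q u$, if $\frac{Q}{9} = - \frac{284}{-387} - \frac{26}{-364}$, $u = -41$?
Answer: $- \frac{178883}{602} \approx -297.15$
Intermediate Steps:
$Q = \frac{4363}{602}$ ($Q = 9 \left(- \frac{284}{-387} - \frac{26}{-364}\right) = 9 \left(\left(-284\right) \left(- \frac{1}{387}\right) - - \frac{1}{14}\right) = 9 \left(\frac{284}{387} + \frac{1}{14}\right) = 9 \cdot \frac{4363}{5418} = \frac{4363}{602} \approx 7.2475$)
$Q u = \frac{4363}{602} \left(-41\right) = - \frac{178883}{602}$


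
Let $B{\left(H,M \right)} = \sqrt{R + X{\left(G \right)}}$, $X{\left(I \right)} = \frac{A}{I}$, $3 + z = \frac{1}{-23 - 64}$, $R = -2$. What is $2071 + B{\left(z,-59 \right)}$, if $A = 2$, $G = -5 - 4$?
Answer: $2071 + \frac{2 i \sqrt{5}}{3} \approx 2071.0 + 1.4907 i$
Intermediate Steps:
$G = -9$ ($G = -5 - 4 = -9$)
$z = - \frac{262}{87}$ ($z = -3 + \frac{1}{-23 - 64} = -3 + \frac{1}{-87} = -3 - \frac{1}{87} = - \frac{262}{87} \approx -3.0115$)
$X{\left(I \right)} = \frac{2}{I}$
$B{\left(H,M \right)} = \frac{2 i \sqrt{5}}{3}$ ($B{\left(H,M \right)} = \sqrt{-2 + \frac{2}{-9}} = \sqrt{-2 + 2 \left(- \frac{1}{9}\right)} = \sqrt{-2 - \frac{2}{9}} = \sqrt{- \frac{20}{9}} = \frac{2 i \sqrt{5}}{3}$)
$2071 + B{\left(z,-59 \right)} = 2071 + \frac{2 i \sqrt{5}}{3}$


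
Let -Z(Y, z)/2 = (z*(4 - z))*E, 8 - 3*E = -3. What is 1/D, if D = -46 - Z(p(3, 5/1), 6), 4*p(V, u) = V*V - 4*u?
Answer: -1/134 ≈ -0.0074627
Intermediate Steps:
E = 11/3 (E = 8/3 - ⅓*(-3) = 8/3 + 1 = 11/3 ≈ 3.6667)
p(V, u) = -u + V²/4 (p(V, u) = (V*V - 4*u)/4 = (V² - 4*u)/4 = -u + V²/4)
Z(Y, z) = -22*z*(4 - z)/3 (Z(Y, z) = -2*z*(4 - z)*11/3 = -22*z*(4 - z)/3)
D = -134 (D = -46 - 22*6*(-4 + 6)/3 = -46 - 22*6*2/3 = -46 - 1*88 = -46 - 88 = -134)
1/D = 1/(-134) = -1/134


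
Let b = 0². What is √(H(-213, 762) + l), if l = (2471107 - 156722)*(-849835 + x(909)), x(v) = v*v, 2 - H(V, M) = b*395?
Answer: 4*I*√3407064018 ≈ 2.3348e+5*I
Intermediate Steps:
b = 0
H(V, M) = 2 (H(V, M) = 2 - 0*395 = 2 - 1*0 = 2 + 0 = 2)
x(v) = v²
l = -54513024290 (l = (2471107 - 156722)*(-849835 + 909²) = 2314385*(-849835 + 826281) = 2314385*(-23554) = -54513024290)
√(H(-213, 762) + l) = √(2 - 54513024290) = √(-54513024288) = 4*I*√3407064018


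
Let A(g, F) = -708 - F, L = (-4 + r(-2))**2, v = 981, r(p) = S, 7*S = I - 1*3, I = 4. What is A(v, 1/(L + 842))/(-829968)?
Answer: 29726845/34847866416 ≈ 0.00085305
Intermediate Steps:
S = 1/7 (S = (4 - 1*3)/7 = (4 - 3)/7 = (1/7)*1 = 1/7 ≈ 0.14286)
r(p) = 1/7
L = 729/49 (L = (-4 + 1/7)**2 = (-27/7)**2 = 729/49 ≈ 14.878)
A(v, 1/(L + 842))/(-829968) = (-708 - 1/(729/49 + 842))/(-829968) = (-708 - 1/41987/49)*(-1/829968) = (-708 - 1*49/41987)*(-1/829968) = (-708 - 49/41987)*(-1/829968) = -29726845/41987*(-1/829968) = 29726845/34847866416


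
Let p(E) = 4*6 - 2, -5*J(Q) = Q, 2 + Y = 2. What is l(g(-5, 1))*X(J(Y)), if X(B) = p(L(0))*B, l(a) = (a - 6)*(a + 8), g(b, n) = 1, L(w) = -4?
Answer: 0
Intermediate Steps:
Y = 0 (Y = -2 + 2 = 0)
l(a) = (-6 + a)*(8 + a)
J(Q) = -Q/5
p(E) = 22 (p(E) = 24 - 2 = 22)
X(B) = 22*B
l(g(-5, 1))*X(J(Y)) = (-48 + 1**2 + 2*1)*(22*(-1/5*0)) = (-48 + 1 + 2)*(22*0) = -45*0 = 0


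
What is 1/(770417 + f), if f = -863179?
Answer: -1/92762 ≈ -1.0780e-5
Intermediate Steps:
1/(770417 + f) = 1/(770417 - 863179) = 1/(-92762) = -1/92762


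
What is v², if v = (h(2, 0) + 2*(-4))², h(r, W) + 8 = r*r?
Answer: 20736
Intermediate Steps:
h(r, W) = -8 + r² (h(r, W) = -8 + r*r = -8 + r²)
v = 144 (v = ((-8 + 2²) + 2*(-4))² = ((-8 + 4) - 8)² = (-4 - 8)² = (-12)² = 144)
v² = 144² = 20736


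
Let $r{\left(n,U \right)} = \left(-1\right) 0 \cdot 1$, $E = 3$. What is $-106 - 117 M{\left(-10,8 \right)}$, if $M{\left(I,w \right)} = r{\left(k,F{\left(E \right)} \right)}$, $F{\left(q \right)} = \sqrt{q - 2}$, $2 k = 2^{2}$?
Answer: $-106$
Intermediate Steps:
$k = 2$ ($k = \frac{2^{2}}{2} = \frac{1}{2} \cdot 4 = 2$)
$F{\left(q \right)} = \sqrt{-2 + q}$
$r{\left(n,U \right)} = 0$ ($r{\left(n,U \right)} = 0 \cdot 1 = 0$)
$M{\left(I,w \right)} = 0$
$-106 - 117 M{\left(-10,8 \right)} = -106 - 0 = -106 + 0 = -106$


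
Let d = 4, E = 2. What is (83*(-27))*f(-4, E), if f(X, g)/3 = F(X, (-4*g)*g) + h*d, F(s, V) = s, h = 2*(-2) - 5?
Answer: 268920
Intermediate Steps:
h = -9 (h = -4 - 5 = -9)
f(X, g) = -108 + 3*X (f(X, g) = 3*(X - 9*4) = 3*(X - 36) = 3*(-36 + X) = -108 + 3*X)
(83*(-27))*f(-4, E) = (83*(-27))*(-108 + 3*(-4)) = -2241*(-108 - 12) = -2241*(-120) = 268920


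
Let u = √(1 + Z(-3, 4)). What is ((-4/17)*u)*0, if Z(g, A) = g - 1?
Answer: 0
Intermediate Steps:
Z(g, A) = -1 + g
u = I*√3 (u = √(1 + (-1 - 3)) = √(1 - 4) = √(-3) = I*√3 ≈ 1.732*I)
((-4/17)*u)*0 = ((-4/17)*(I*√3))*0 = ((-4*1/17)*(I*√3))*0 = -4*I*√3/17*0 = 0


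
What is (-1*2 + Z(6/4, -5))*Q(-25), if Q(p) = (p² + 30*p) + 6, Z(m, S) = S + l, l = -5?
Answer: 1428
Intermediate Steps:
Z(m, S) = -5 + S (Z(m, S) = S - 5 = -5 + S)
Q(p) = 6 + p² + 30*p
(-1*2 + Z(6/4, -5))*Q(-25) = (-1*2 + (-5 - 5))*(6 + (-25)² + 30*(-25)) = (-2 - 10)*(6 + 625 - 750) = -12*(-119) = 1428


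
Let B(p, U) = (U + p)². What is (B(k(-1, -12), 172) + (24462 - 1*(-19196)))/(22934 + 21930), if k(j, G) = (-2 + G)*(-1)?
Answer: 39127/22432 ≈ 1.7442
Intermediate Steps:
k(j, G) = 2 - G
(B(k(-1, -12), 172) + (24462 - 1*(-19196)))/(22934 + 21930) = ((172 + (2 - 1*(-12)))² + (24462 - 1*(-19196)))/(22934 + 21930) = ((172 + (2 + 12))² + (24462 + 19196))/44864 = ((172 + 14)² + 43658)*(1/44864) = (186² + 43658)*(1/44864) = (34596 + 43658)*(1/44864) = 78254*(1/44864) = 39127/22432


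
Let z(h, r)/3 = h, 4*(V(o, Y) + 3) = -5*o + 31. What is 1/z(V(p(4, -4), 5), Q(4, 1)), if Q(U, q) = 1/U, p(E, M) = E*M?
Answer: 4/297 ≈ 0.013468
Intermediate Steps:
V(o, Y) = 19/4 - 5*o/4 (V(o, Y) = -3 + (-5*o + 31)/4 = -3 + (31 - 5*o)/4 = -3 + (31/4 - 5*o/4) = 19/4 - 5*o/4)
z(h, r) = 3*h
1/z(V(p(4, -4), 5), Q(4, 1)) = 1/(3*(19/4 - 5*(-4))) = 1/(3*(19/4 - 5/4*(-16))) = 1/(3*(19/4 + 20)) = 1/(3*(99/4)) = 1/(297/4) = 4/297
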